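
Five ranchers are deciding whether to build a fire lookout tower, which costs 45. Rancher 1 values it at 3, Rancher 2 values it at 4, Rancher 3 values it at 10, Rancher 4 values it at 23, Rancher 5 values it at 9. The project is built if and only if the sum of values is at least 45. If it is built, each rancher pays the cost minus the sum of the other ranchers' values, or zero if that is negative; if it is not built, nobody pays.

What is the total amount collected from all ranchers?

Total value 49 ≥ cost 45, so it is built.
Rancher 1: others sum to 46; max(0, 45 - 46) = 0.
Rancher 2: others sum to 45; max(0, 45 - 45) = 0.
Rancher 3: others sum to 39; max(0, 45 - 39) = 6.
Rancher 4: others sum to 26; max(0, 45 - 26) = 19.
Rancher 5: others sum to 40; max(0, 45 - 40) = 5.
Total collected = 0 + 0 + 6 + 19 + 5 = 30.

30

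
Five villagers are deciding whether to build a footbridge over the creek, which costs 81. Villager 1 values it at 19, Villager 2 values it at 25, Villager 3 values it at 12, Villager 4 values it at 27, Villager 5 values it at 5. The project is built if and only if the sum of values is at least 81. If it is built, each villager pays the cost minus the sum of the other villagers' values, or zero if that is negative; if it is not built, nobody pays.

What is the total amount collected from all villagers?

Total value 88 ≥ cost 81, so it is built.
Villager 1: others sum to 69; max(0, 81 - 69) = 12.
Villager 2: others sum to 63; max(0, 81 - 63) = 18.
Villager 3: others sum to 76; max(0, 81 - 76) = 5.
Villager 4: others sum to 61; max(0, 81 - 61) = 20.
Villager 5: others sum to 83; max(0, 81 - 83) = 0.
Total collected = 12 + 18 + 5 + 20 + 0 = 55.

55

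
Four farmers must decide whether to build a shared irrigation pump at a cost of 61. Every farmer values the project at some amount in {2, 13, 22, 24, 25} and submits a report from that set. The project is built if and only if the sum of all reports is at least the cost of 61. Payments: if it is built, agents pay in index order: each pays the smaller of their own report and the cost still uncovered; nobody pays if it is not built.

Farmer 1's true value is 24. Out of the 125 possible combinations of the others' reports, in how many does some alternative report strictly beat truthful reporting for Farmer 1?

103

Others report (2, 13, 24): truth gives 0; report 22 gives 2 > 0. Violating.
Others report (2, 13, 25): truth gives 0; report 22 gives 2 > 0. Violating.
Others report (2, 22, 22): truth gives 0; report 22 gives 2 > 0. Violating.
Others report (2, 22, 24): truth gives 0; report 13 gives 11 > 0. Violating.
Others report (2, 2, 2): truth gives 0; no alternative beats it.
Others report (2, 2, 13): truth gives 0; no alternative beats it.
(Checking all 125 profiles: 103 have a profitable deviation, 22 do not.)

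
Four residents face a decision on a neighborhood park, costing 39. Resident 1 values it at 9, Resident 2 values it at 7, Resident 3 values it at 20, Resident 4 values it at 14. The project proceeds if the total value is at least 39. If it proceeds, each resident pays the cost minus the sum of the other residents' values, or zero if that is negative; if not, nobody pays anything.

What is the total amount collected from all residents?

12

Total value 50 ≥ cost 39, so it is built.
Resident 1: others sum to 41; max(0, 39 - 41) = 0.
Resident 2: others sum to 43; max(0, 39 - 43) = 0.
Resident 3: others sum to 30; max(0, 39 - 30) = 9.
Resident 4: others sum to 36; max(0, 39 - 36) = 3.
Total collected = 0 + 0 + 9 + 3 = 12.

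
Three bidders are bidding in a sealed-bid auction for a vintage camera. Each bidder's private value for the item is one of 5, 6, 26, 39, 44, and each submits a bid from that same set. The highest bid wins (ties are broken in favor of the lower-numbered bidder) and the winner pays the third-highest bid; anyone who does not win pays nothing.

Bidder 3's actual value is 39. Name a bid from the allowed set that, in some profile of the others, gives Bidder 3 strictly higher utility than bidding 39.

44

Suppose Bidder 1 bids 5 and Bidder 2 bids 39.
Bid 39: loses, pays 0, utility 0.
Bid 44: wins, pays 5, utility 39 - 5 = 34.
So bidding 44 beats truth here (34 > 0).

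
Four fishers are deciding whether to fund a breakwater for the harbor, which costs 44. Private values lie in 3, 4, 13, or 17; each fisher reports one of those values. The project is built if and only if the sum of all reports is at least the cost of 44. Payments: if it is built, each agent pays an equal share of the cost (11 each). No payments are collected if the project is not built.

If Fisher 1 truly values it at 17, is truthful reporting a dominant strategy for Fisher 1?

Yes

Check each profile of the others' reports and compare truth against every alternative report.
Others report (3, 13, 13): truth gives 6, best alternative gives 0.
Others report (4, 13, 13): truth gives 6, best alternative gives 0.
Others report (13, 3, 13): truth gives 6, best alternative gives 0.
Others report (13, 4, 13): truth gives 6, best alternative gives 0.
Others report (13, 13, 3): truth gives 6, best alternative gives 0.
Others report (13, 13, 4): truth gives 6, best alternative gives 0.
(Remaining 58 profiles checked similarly; truth is weakly best in each.)
In every case the truthful report is at least as good as any alternative, so it is a dominant strategy.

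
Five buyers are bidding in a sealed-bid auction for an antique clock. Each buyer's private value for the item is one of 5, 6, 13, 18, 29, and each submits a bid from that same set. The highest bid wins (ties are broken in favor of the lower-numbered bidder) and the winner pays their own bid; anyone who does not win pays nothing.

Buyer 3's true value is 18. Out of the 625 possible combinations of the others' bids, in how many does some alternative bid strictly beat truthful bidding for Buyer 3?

Others bid (5, 5, 5, 5): truth gives 0; bid 6 gives 12 > 0. Violating.
Others bid (5, 5, 5, 6): truth gives 0; bid 6 gives 12 > 0. Violating.
Others bid (5, 5, 5, 13): truth gives 0; bid 13 gives 5 > 0. Violating.
Others bid (5, 5, 6, 5): truth gives 0; bid 6 gives 12 > 0. Violating.
Others bid (5, 5, 5, 18): truth gives 0; no alternative beats it.
Others bid (5, 5, 5, 29): truth gives 0; no alternative beats it.
(Checking all 625 profiles: 36 have a profitable deviation, 589 do not.)

36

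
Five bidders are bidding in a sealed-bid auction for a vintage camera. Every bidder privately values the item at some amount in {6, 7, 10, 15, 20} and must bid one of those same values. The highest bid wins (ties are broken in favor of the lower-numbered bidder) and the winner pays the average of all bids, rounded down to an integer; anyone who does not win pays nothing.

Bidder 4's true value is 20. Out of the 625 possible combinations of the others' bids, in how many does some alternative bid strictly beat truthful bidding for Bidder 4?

108

Others bid (6, 6, 6, 6): truth gives 12; bid 7 gives 14 > 12. Violating.
Others bid (6, 6, 6, 7): truth gives 11; bid 7 gives 14 > 11. Violating.
Others bid (6, 6, 6, 10): truth gives 11; bid 10 gives 13 > 11. Violating.
Others bid (6, 6, 6, 15): truth gives 10; bid 15 gives 11 > 10. Violating.
Others bid (6, 6, 6, 20): truth gives 9; no alternative beats it.
Others bid (6, 6, 7, 20): truth gives 9; no alternative beats it.
(Checking all 625 profiles: 108 have a profitable deviation, 517 do not.)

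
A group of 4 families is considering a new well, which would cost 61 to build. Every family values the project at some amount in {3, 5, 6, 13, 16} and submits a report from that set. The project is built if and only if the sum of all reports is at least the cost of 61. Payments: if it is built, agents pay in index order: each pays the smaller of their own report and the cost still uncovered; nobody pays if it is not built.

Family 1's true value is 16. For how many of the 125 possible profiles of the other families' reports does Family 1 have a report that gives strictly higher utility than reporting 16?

Others report (16, 16, 16): truth gives 0; report 13 gives 3 > 0. Violating.
Others report (3, 3, 3): truth gives 0; no alternative beats it.
Others report (3, 3, 5): truth gives 0; no alternative beats it.
(Checking all 125 profiles: 1 has a profitable deviation, 124 do not.)

1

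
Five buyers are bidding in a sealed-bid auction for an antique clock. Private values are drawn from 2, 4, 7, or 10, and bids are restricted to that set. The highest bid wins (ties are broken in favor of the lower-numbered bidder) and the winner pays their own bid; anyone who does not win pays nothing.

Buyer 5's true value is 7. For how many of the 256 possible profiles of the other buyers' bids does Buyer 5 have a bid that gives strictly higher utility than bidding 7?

1

Others bid (2, 2, 2, 2): truth gives 0; bid 4 gives 3 > 0. Violating.
Others bid (2, 2, 2, 4): truth gives 0; no alternative beats it.
Others bid (2, 2, 2, 7): truth gives 0; no alternative beats it.
(Checking all 256 profiles: 1 has a profitable deviation, 255 do not.)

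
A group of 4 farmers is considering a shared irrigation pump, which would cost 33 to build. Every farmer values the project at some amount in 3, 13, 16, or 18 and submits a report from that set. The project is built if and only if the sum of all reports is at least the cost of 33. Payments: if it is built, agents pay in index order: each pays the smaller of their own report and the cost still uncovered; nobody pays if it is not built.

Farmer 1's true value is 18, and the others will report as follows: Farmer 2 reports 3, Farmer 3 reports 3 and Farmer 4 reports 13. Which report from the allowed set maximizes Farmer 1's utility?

Report 3: project not built, utility 0.
Report 13: project not built, utility 0.
Report 16: project built, pays 16, utility 18 - 16 = 2.
Report 18: project built, pays 18, utility 18 - 18 = 0.
The best choice is 16 with utility 2.

16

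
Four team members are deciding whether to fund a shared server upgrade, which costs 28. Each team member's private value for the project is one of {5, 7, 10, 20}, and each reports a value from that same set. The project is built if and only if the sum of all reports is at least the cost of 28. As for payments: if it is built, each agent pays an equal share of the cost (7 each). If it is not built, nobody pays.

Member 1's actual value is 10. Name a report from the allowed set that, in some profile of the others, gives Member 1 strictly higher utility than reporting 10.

Suppose Member 2 reports 5, Member 3 reports 5 and Member 4 reports 5.
Report 10: project not built, utility 0.
Report 20: project built, pays 7, utility 10 - 7 = 3.
So reporting 20 beats truth here (3 > 0).

20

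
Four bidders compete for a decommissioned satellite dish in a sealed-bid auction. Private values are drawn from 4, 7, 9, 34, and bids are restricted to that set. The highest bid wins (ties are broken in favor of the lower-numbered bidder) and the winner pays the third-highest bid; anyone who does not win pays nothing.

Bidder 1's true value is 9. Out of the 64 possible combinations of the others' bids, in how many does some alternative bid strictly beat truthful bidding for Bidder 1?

12

Others bid (4, 4, 34): truth gives 0; bid 34 gives 5 > 0. Violating.
Others bid (4, 7, 34): truth gives 0; bid 34 gives 2 > 0. Violating.
Others bid (4, 34, 4): truth gives 0; bid 34 gives 5 > 0. Violating.
Others bid (4, 34, 7): truth gives 0; bid 34 gives 2 > 0. Violating.
Others bid (4, 4, 4): truth gives 5; no alternative beats it.
Others bid (4, 4, 7): truth gives 5; no alternative beats it.
(Checking all 64 profiles: 12 have a profitable deviation, 52 do not.)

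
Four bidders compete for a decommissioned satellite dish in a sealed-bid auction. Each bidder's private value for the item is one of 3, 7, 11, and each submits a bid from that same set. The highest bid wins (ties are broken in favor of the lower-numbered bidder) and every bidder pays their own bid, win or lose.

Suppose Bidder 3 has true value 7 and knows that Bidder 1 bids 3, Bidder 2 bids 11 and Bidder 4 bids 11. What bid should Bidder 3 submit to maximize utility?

Bid 3: loses but pays 3, utility -3.
Bid 7: loses but pays 7, utility -7.
Bid 11: loses but pays 11, utility -11.
The best choice is 3 with utility -3.

3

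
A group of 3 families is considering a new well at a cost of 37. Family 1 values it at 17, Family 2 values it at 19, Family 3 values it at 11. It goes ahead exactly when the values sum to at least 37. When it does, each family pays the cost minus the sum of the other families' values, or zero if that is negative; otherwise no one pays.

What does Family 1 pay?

7

Total value 47 ≥ cost 37, so the project is built.
The other families' values sum to 30.
Cost minus that sum is 37 - 30 = 7.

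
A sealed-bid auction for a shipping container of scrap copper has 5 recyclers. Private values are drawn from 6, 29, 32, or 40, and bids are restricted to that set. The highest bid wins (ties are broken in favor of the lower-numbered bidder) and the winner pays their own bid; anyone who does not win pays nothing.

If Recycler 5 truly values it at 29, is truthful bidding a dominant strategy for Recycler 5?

Yes

Check each profile of the others' bids and compare truth against every alternative bid.
Others bid (6, 6, 6, 6): truth gives 0, best alternative gives 0.
Others bid (6, 6, 6, 29): truth gives 0, best alternative gives 0.
Others bid (6, 6, 6, 32): truth gives 0, best alternative gives 0.
Others bid (6, 6, 6, 40): truth gives 0, best alternative gives 0.
Others bid (6, 6, 29, 6): truth gives 0, best alternative gives 0.
Others bid (6, 6, 29, 29): truth gives 0, best alternative gives 0.
(Remaining 250 profiles checked similarly; truth is weakly best in each.)
In every case the truthful bid is at least as good as any alternative, so it is a dominant strategy.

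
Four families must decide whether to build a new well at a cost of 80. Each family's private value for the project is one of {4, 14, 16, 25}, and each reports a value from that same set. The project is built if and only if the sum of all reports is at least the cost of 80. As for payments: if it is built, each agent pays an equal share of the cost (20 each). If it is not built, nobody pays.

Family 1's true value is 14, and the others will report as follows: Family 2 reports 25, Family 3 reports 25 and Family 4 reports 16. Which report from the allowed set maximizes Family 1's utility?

4

Report 4: project not built, utility 0.
Report 14: project built, pays 20, utility 14 - 20 = -6.
Report 16: project built, pays 20, utility 14 - 20 = -6.
Report 25: project built, pays 20, utility 14 - 20 = -6.
The best choice is 4 with utility 0.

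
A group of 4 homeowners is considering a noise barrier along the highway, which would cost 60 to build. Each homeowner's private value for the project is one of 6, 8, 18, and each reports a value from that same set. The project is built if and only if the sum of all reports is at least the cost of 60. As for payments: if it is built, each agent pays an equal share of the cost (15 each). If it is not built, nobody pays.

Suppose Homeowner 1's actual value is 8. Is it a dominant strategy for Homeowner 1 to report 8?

Check each profile of the others' reports and compare truth against every alternative report.
Others report (18, 18, 18): truth gives -7, best alternative gives -7.
Others report (6, 6, 6): truth gives 0, best alternative gives 0.
Others report (6, 6, 8): truth gives 0, best alternative gives 0.
Others report (6, 6, 18): truth gives 0, best alternative gives 0.
Others report (6, 8, 6): truth gives 0, best alternative gives 0.
Others report (6, 8, 8): truth gives 0, best alternative gives 0.
(Remaining 21 profiles checked similarly; truth is weakly best in each.)
In every case the truthful report is at least as good as any alternative, so it is a dominant strategy.

Yes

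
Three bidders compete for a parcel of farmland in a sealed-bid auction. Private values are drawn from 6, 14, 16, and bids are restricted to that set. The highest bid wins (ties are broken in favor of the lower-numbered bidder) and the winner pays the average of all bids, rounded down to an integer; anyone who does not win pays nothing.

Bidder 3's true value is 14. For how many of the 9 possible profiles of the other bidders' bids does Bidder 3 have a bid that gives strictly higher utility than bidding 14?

2

Others bid (6, 14): truth gives 0; bid 16 gives 2 > 0. Violating.
Others bid (14, 6): truth gives 0; bid 16 gives 2 > 0. Violating.
Others bid (6, 6): truth gives 6; no alternative beats it.
Others bid (6, 16): truth gives 0; no alternative beats it.
(Checking all 9 profiles: 2 have a profitable deviation, 7 do not.)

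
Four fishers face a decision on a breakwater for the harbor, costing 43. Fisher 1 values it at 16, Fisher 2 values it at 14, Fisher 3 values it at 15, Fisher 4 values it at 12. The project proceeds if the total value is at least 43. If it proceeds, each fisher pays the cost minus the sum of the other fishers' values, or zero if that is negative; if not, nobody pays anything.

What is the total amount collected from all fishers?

3

Total value 57 ≥ cost 43, so it is built.
Fisher 1: others sum to 41; max(0, 43 - 41) = 2.
Fisher 2: others sum to 43; max(0, 43 - 43) = 0.
Fisher 3: others sum to 42; max(0, 43 - 42) = 1.
Fisher 4: others sum to 45; max(0, 43 - 45) = 0.
Total collected = 2 + 0 + 1 + 0 = 3.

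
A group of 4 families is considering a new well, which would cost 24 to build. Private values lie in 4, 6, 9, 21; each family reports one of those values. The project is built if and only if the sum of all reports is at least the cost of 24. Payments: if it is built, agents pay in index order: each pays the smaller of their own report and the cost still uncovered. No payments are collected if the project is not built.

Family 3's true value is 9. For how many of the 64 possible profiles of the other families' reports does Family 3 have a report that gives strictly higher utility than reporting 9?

26

Others report (4, 4, 21): truth gives 0; report 4 gives 5 > 0. Violating.
Others report (4, 6, 9): truth gives 0; report 6 gives 3 > 0. Violating.
Others report (4, 6, 21): truth gives 0; report 4 gives 5 > 0. Violating.
Others report (4, 9, 6): truth gives 0; report 6 gives 3 > 0. Violating.
Others report (4, 4, 4): truth gives 0; no alternative beats it.
Others report (4, 4, 6): truth gives 0; no alternative beats it.
(Checking all 64 profiles: 26 have a profitable deviation, 38 do not.)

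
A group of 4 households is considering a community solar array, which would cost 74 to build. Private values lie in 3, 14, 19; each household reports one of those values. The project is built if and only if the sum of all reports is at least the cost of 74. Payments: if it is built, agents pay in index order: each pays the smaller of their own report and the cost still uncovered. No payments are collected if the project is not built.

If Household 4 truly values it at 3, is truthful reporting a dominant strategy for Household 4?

Check each profile of the others' reports and compare truth against every alternative report.
Others report (3, 3, 3): truth gives 0, best alternative gives 0.
Others report (3, 3, 14): truth gives 0, best alternative gives 0.
Others report (3, 3, 19): truth gives 0, best alternative gives 0.
Others report (3, 14, 3): truth gives 0, best alternative gives 0.
Others report (3, 14, 14): truth gives 0, best alternative gives 0.
Others report (3, 14, 19): truth gives 0, best alternative gives 0.
(Remaining 21 profiles checked similarly; truth is weakly best in each.)
In every case the truthful report is at least as good as any alternative, so it is a dominant strategy.

Yes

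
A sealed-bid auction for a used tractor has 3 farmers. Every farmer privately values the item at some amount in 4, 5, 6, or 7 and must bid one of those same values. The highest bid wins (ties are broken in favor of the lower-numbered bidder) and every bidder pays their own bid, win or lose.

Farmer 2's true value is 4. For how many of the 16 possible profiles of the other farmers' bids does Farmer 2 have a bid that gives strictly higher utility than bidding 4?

12

Others bid (4, 4): truth gives -4; bid 5 gives -1 > -4. Violating.
Others bid (4, 5): truth gives -4; bid 5 gives -1 > -4. Violating.
Others bid (4, 6): truth gives -4; bid 6 gives -2 > -4. Violating.
Others bid (4, 7): truth gives -4; bid 7 gives -3 > -4. Violating.
Others bid (7, 4): truth gives -4; no alternative beats it.
Others bid (7, 5): truth gives -4; no alternative beats it.
(Checking all 16 profiles: 12 have a profitable deviation, 4 do not.)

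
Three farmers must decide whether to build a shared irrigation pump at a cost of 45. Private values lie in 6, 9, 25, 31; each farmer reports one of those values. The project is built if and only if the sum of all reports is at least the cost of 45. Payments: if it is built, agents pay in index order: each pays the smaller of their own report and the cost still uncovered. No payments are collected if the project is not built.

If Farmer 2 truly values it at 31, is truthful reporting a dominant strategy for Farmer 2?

Consider the case where Farmer 1 reports 6 and Farmer 3 reports 25.
Truthful report 31: project built, pays 31, utility 31 - 31 = 0.
Report 25 instead: project built, pays 25, utility 31 - 25 = 6.
Since 6 > 0, reporting 25 is strictly better here, so truthful reporting is not dominant.

No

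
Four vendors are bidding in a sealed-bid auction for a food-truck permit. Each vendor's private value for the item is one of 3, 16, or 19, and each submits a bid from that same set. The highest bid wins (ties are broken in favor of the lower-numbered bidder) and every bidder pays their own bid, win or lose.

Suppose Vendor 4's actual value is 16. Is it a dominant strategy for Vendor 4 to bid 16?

No

Consider the case where Vendor 1 bids 3, Vendor 2 bids 3 and Vendor 3 bids 16.
Truthful bid 16: loses but pays 16, utility -16.
Bid 3 instead: loses but pays 3, utility -3.
Since -3 > -16, bidding 3 is strictly better here, so truthful bidding is not dominant.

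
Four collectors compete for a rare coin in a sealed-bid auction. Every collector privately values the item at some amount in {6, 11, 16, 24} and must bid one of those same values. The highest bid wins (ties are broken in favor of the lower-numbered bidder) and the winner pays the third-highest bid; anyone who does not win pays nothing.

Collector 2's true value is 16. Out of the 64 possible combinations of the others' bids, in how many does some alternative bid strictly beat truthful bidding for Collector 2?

Others bid (6, 6, 24): truth gives 0; bid 24 gives 10 > 0. Violating.
Others bid (6, 11, 24): truth gives 0; bid 24 gives 5 > 0. Violating.
Others bid (6, 24, 6): truth gives 0; bid 24 gives 10 > 0. Violating.
Others bid (6, 24, 11): truth gives 0; bid 24 gives 5 > 0. Violating.
Others bid (6, 6, 6): truth gives 10; no alternative beats it.
Others bid (6, 6, 11): truth gives 10; no alternative beats it.
(Checking all 64 profiles: 12 have a profitable deviation, 52 do not.)

12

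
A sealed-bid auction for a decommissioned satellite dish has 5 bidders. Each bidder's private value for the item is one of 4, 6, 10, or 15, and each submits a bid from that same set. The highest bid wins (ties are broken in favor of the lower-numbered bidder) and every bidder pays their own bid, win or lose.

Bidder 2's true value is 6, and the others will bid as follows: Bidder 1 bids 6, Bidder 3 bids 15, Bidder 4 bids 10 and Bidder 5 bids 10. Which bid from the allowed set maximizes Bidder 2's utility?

Bid 4: loses but pays 4, utility -4.
Bid 6: loses but pays 6, utility -6.
Bid 10: loses but pays 10, utility -10.
Bid 15: wins, pays 15, utility 6 - 15 = -9.
The best choice is 4 with utility -4.

4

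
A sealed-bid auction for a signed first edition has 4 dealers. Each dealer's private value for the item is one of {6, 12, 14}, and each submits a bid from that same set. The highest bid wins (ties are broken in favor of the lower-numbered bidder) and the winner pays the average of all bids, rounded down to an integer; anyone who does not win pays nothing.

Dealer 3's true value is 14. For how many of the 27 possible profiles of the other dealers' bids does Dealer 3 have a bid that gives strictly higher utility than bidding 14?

1

Others bid (6, 6, 6): truth gives 6; bid 12 gives 7 > 6. Violating.
Others bid (6, 6, 12): truth gives 5; no alternative beats it.
Others bid (6, 6, 14): truth gives 4; no alternative beats it.
(Checking all 27 profiles: 1 has a profitable deviation, 26 do not.)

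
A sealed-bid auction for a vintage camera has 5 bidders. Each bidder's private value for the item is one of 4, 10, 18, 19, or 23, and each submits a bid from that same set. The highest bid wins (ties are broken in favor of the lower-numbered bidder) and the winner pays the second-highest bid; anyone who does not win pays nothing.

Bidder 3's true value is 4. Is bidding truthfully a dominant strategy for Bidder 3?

Check each profile of the others' bids and compare truth against every alternative bid.
Others bid (4, 4, 4, 10): truth gives 0, best alternative gives -6.
Others bid (4, 4, 10, 4): truth gives 0, best alternative gives -6.
Others bid (4, 4, 10, 10): truth gives 0, best alternative gives -6.
Others bid (4, 4, 4, 4): truth gives 0, best alternative gives 0.
Others bid (4, 4, 4, 18): truth gives 0, best alternative gives 0.
Others bid (4, 4, 4, 19): truth gives 0, best alternative gives 0.
(Remaining 619 profiles checked similarly; truth is weakly best in each.)
In every case the truthful bid is at least as good as any alternative, so it is a dominant strategy.

Yes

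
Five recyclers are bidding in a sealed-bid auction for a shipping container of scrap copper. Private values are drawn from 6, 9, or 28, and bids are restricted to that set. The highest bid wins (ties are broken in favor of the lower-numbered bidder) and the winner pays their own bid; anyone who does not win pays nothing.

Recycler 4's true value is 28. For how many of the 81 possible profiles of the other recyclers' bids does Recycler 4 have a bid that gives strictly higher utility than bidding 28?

2

Others bid (6, 6, 6, 6): truth gives 0; bid 9 gives 19 > 0. Violating.
Others bid (6, 6, 6, 9): truth gives 0; bid 9 gives 19 > 0. Violating.
Others bid (6, 6, 6, 28): truth gives 0; no alternative beats it.
Others bid (6, 6, 9, 6): truth gives 0; no alternative beats it.
(Checking all 81 profiles: 2 have a profitable deviation, 79 do not.)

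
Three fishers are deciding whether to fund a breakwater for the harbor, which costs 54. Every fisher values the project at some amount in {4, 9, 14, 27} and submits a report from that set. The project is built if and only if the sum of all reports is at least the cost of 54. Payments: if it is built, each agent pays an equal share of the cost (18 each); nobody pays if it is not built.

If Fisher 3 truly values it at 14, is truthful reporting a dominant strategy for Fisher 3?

No

Consider the case where Fisher 1 reports 14 and Fisher 2 reports 27.
Truthful report 14: project built, pays 18, utility 14 - 18 = -4.
Report 4 instead: project not built, utility 0.
Since 0 > -4, reporting 4 is strictly better here, so truthful reporting is not dominant.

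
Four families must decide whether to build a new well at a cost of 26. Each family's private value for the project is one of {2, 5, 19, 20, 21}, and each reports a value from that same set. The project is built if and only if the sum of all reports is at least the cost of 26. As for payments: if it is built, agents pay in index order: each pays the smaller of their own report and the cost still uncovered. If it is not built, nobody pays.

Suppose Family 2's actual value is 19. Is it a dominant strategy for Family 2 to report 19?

Consider the case where Family 1 reports 2, Family 3 reports 2 and Family 4 reports 19.
Truthful report 19: project built, pays 19, utility 19 - 19 = 0.
Report 5 instead: project built, pays 5, utility 19 - 5 = 14.
Since 14 > 0, reporting 5 is strictly better here, so truthful reporting is not dominant.

No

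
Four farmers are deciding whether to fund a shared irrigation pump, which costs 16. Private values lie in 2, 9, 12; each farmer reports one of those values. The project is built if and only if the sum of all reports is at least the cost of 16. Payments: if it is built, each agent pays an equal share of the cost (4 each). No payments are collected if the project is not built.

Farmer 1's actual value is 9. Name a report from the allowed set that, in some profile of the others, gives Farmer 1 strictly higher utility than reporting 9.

Suppose Farmer 2 reports 2, Farmer 3 reports 2 and Farmer 4 reports 2.
Report 9: project not built, utility 0.
Report 12: project built, pays 4, utility 9 - 4 = 5.
So reporting 12 beats truth here (5 > 0).

12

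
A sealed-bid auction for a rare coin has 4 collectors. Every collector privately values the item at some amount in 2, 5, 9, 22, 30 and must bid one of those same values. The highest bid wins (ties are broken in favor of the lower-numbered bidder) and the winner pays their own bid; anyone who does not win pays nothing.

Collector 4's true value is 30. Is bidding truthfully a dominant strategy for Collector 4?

Consider the case where Collector 1 bids 2, Collector 2 bids 2 and Collector 3 bids 2.
Truthful bid 30: wins, pays 30, utility 30 - 30 = 0.
Bid 5 instead: wins, pays 5, utility 30 - 5 = 25.
Since 25 > 0, bidding 5 is strictly better here, so truthful bidding is not dominant.

No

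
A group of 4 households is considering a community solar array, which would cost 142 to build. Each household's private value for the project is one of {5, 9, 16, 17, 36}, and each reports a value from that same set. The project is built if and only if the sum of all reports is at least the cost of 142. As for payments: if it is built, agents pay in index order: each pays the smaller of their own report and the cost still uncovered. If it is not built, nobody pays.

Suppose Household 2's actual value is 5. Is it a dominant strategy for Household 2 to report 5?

Yes

Check each profile of the others' reports and compare truth against every alternative report.
Others report (5, 5, 5): truth gives 0, best alternative gives 0.
Others report (5, 5, 9): truth gives 0, best alternative gives 0.
Others report (5, 5, 16): truth gives 0, best alternative gives 0.
Others report (5, 5, 17): truth gives 0, best alternative gives 0.
Others report (5, 5, 36): truth gives 0, best alternative gives 0.
Others report (5, 9, 5): truth gives 0, best alternative gives 0.
(Remaining 119 profiles checked similarly; truth is weakly best in each.)
In every case the truthful report is at least as good as any alternative, so it is a dominant strategy.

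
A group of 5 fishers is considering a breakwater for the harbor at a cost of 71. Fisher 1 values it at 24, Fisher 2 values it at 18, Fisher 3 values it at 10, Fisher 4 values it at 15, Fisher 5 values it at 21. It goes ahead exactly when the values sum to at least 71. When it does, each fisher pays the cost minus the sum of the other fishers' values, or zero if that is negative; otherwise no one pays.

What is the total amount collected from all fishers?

Total value 88 ≥ cost 71, so it is built.
Fisher 1: others sum to 64; max(0, 71 - 64) = 7.
Fisher 2: others sum to 70; max(0, 71 - 70) = 1.
Fisher 3: others sum to 78; max(0, 71 - 78) = 0.
Fisher 4: others sum to 73; max(0, 71 - 73) = 0.
Fisher 5: others sum to 67; max(0, 71 - 67) = 4.
Total collected = 7 + 1 + 0 + 0 + 4 = 12.

12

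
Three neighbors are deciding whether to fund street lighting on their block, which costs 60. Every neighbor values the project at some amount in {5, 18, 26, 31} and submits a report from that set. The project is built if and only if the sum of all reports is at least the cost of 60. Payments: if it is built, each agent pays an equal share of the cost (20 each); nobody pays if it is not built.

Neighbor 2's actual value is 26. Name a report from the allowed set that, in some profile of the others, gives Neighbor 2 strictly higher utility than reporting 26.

Suppose Neighbor 1 reports 5 and Neighbor 3 reports 26.
Report 26: project not built, utility 0.
Report 31: project built, pays 20, utility 26 - 20 = 6.
So reporting 31 beats truth here (6 > 0).

31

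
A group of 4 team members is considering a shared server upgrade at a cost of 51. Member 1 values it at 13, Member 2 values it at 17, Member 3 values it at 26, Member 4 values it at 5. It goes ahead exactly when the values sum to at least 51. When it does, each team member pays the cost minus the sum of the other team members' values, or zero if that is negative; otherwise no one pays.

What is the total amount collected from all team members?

26

Total value 61 ≥ cost 51, so it is built.
Member 1: others sum to 48; max(0, 51 - 48) = 3.
Member 2: others sum to 44; max(0, 51 - 44) = 7.
Member 3: others sum to 35; max(0, 51 - 35) = 16.
Member 4: others sum to 56; max(0, 51 - 56) = 0.
Total collected = 3 + 7 + 16 + 0 = 26.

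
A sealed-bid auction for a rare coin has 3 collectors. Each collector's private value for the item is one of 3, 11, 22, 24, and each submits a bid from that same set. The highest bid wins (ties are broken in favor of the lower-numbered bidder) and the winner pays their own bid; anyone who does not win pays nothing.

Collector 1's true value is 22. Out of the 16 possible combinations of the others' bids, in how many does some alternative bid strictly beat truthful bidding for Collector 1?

4

Others bid (3, 3): truth gives 0; bid 3 gives 19 > 0. Violating.
Others bid (3, 11): truth gives 0; bid 11 gives 11 > 0. Violating.
Others bid (11, 3): truth gives 0; bid 11 gives 11 > 0. Violating.
Others bid (11, 11): truth gives 0; bid 11 gives 11 > 0. Violating.
Others bid (3, 22): truth gives 0; no alternative beats it.
Others bid (3, 24): truth gives 0; no alternative beats it.
(Checking all 16 profiles: 4 have a profitable deviation, 12 do not.)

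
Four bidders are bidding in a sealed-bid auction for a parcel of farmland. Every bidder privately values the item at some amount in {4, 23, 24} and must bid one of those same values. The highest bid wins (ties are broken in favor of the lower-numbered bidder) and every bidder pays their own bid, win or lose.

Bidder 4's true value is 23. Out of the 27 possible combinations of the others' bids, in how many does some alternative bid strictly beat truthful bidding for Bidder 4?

Others bid (4, 4, 23): truth gives -23; bid 24 gives -1 > -23. Violating.
Others bid (4, 4, 24): truth gives -23; bid 4 gives -4 > -23. Violating.
Others bid (4, 23, 4): truth gives -23; bid 24 gives -1 > -23. Violating.
Others bid (4, 23, 23): truth gives -23; bid 24 gives -1 > -23. Violating.
Others bid (4, 4, 4): truth gives 0; no alternative beats it.
(Checking all 27 profiles: 26 have a profitable deviation, 1 does not.)

26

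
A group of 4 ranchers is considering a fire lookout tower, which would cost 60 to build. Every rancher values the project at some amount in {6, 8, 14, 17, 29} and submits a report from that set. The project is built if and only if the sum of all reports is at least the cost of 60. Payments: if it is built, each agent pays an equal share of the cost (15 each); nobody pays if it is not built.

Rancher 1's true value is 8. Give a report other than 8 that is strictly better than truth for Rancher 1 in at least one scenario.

Suppose Rancher 2 reports 6, Rancher 3 reports 17 and Rancher 4 reports 29.
Report 8: project built, pays 15, utility 8 - 15 = -7.
Report 6: project not built, utility 0.
So reporting 6 beats truth here (0 > -7).

6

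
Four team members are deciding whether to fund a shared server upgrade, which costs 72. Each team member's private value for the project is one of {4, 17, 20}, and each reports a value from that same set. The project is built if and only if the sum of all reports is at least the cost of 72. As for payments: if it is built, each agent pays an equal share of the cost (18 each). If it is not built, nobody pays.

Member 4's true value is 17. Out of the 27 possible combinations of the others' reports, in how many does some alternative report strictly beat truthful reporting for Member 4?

Others report (17, 20, 20): truth gives -1; report 4 gives 0 > -1. Violating.
Others report (20, 17, 20): truth gives -1; report 4 gives 0 > -1. Violating.
Others report (20, 20, 17): truth gives -1; report 4 gives 0 > -1. Violating.
Others report (20, 20, 20): truth gives -1; report 4 gives 0 > -1. Violating.
Others report (4, 4, 4): truth gives 0; no alternative beats it.
Others report (4, 4, 17): truth gives 0; no alternative beats it.
(Checking all 27 profiles: 4 have a profitable deviation, 23 do not.)

4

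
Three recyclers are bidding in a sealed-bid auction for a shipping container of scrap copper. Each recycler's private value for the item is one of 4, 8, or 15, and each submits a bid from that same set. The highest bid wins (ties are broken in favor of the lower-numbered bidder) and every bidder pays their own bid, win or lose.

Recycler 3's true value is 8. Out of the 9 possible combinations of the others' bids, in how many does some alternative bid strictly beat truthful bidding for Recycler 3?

8

Others bid (4, 8): truth gives -8; bid 4 gives -4 > -8. Violating.
Others bid (4, 15): truth gives -8; bid 4 gives -4 > -8. Violating.
Others bid (8, 4): truth gives -8; bid 4 gives -4 > -8. Violating.
Others bid (8, 8): truth gives -8; bid 4 gives -4 > -8. Violating.
Others bid (4, 4): truth gives 0; no alternative beats it.
(Checking all 9 profiles: 8 have a profitable deviation, 1 does not.)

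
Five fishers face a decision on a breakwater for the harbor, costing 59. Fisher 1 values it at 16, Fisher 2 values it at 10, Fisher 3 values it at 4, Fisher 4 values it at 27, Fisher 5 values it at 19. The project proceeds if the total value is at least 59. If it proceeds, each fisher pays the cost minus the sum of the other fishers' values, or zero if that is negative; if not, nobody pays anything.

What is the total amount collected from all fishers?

12

Total value 76 ≥ cost 59, so it is built.
Fisher 1: others sum to 60; max(0, 59 - 60) = 0.
Fisher 2: others sum to 66; max(0, 59 - 66) = 0.
Fisher 3: others sum to 72; max(0, 59 - 72) = 0.
Fisher 4: others sum to 49; max(0, 59 - 49) = 10.
Fisher 5: others sum to 57; max(0, 59 - 57) = 2.
Total collected = 0 + 0 + 0 + 10 + 2 = 12.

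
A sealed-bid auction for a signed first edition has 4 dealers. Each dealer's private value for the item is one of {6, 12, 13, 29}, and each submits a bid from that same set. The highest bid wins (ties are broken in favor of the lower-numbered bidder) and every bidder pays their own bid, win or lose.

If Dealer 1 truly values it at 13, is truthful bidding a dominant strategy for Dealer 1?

No

Consider the case where Dealer 2 bids 6, Dealer 3 bids 6 and Dealer 4 bids 6.
Truthful bid 13: wins, pays 13, utility 13 - 13 = 0.
Bid 6 instead: wins, pays 6, utility 13 - 6 = 7.
Since 7 > 0, bidding 6 is strictly better here, so truthful bidding is not dominant.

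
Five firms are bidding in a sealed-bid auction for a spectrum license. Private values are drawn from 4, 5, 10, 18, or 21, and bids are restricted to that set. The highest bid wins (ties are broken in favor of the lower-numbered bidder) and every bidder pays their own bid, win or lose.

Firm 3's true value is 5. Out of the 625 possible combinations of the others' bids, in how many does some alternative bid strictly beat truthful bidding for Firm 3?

621

Others bid (4, 4, 4, 10): truth gives -5; bid 4 gives -4 > -5. Violating.
Others bid (4, 4, 4, 18): truth gives -5; bid 4 gives -4 > -5. Violating.
Others bid (4, 4, 4, 21): truth gives -5; bid 4 gives -4 > -5. Violating.
Others bid (4, 4, 5, 10): truth gives -5; bid 4 gives -4 > -5. Violating.
Others bid (4, 4, 4, 4): truth gives 0; no alternative beats it.
Others bid (4, 4, 4, 5): truth gives 0; no alternative beats it.
(Checking all 625 profiles: 621 have a profitable deviation, 4 do not.)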